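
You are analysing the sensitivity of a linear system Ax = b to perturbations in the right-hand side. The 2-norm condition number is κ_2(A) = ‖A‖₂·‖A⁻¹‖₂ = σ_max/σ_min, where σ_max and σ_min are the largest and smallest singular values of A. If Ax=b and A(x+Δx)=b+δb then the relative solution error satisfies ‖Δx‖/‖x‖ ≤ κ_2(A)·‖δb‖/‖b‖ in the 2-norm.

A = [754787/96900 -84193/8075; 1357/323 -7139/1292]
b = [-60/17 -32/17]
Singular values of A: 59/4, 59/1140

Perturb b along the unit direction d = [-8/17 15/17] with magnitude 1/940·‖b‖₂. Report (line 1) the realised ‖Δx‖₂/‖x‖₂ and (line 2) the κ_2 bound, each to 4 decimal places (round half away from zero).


0.3032
0.3032

from the listed singular values, σ₁ = 59/4, σ_n = 59/1140
κ_2(A) = (59/4) / (59/1140) = 285.0000
bound on ‖Δx‖/‖x‖: κ·ε = 285.0000·1/940 = 0.3032
solve Ax = b  →  x = [-0.1627 0.2169]
‖b‖ = 4.0000, ‖x‖ = 0.2712
Δx = A⁻¹·δb where δb = 1/940·4.0000·d; ‖Δx‖ = 0.0822
relative error = 0.3032
tightness: 0.3032 against a bound of 0.3032; the bound is attained (ratio 1)


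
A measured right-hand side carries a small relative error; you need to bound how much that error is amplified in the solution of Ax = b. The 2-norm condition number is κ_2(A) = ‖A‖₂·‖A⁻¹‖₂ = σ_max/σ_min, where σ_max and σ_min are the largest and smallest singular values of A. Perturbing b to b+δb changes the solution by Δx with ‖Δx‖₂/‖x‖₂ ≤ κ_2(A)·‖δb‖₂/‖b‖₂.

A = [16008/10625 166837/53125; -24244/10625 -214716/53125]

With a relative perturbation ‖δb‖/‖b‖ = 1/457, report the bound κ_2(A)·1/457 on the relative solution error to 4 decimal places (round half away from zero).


0.0684

AᵀA = [33761104/4515625 315052056/22578125; 315052056/22578125 2957501809/112890625]; tr = 13154081/390625, det = 11316496/9765625
eigenvalues of AᵀA: λ = (tr ± √(tr²−4·det))/2 = 841/25, 13456/390625
σ_max=√(841/25)=(29/5), σ_min=√(13456/390625)=(116/625) → κ = 31.2500
bound on ‖Δx‖/‖x‖: κ·ε = 31.2500·1/457 = 0.0684


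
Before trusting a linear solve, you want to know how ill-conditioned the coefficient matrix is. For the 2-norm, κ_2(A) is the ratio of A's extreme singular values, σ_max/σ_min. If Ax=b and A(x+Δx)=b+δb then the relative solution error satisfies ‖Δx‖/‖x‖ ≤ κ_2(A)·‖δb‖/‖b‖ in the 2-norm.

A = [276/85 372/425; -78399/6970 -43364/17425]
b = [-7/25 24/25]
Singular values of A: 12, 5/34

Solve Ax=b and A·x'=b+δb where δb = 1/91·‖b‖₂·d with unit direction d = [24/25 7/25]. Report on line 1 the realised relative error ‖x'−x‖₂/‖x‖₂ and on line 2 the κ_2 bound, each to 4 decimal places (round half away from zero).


0.8967
0.8967

largest singular value 12, smallest 5/34
κ_2(A) = 12 / (5/34) = 81.6000
worst-case relative error ≤ 81.6000 × 1/91 = 0.8967
solve Ax = b  →  x = [-0.0813 -0.0183]
‖b‖ = 1.0000, ‖x‖ = 0.0833
with δb = [0.0105 0.0031], A·Δx = δb → ‖Δx‖ = 0.0747
realised ‖Δx‖/‖x‖ = 0.8967
so the bound is sharp here: realised error equals the bound


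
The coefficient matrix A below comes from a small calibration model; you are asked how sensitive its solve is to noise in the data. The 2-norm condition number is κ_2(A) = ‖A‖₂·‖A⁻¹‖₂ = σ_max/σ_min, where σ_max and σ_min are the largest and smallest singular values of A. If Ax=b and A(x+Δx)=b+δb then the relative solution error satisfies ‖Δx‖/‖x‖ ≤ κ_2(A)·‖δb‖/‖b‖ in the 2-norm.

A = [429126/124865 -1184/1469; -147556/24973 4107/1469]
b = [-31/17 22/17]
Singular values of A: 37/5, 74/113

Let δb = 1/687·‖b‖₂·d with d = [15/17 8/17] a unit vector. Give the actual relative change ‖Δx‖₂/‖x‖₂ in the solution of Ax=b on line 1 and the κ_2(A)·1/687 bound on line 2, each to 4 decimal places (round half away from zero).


from the listed singular values, σ₁ = 37/5, σ_n = 74/113
condition number: (37/5) ÷ (74/113) = 11.3000
perturbation bound = 11.3000·1/687 = 0.0164
solve Ax = b  →  x = [-0.8368 -1.3056]
‖b‖₂ = 2.2361 and ‖x‖₂ = 1.5508
with δb = [0.0029 0.0015], A·Δx = δb → ‖Δx‖ = 0.0050
relative error = 0.0032
realised/bound (from unrounded values) ≈ 0.1949

0.0032
0.0164


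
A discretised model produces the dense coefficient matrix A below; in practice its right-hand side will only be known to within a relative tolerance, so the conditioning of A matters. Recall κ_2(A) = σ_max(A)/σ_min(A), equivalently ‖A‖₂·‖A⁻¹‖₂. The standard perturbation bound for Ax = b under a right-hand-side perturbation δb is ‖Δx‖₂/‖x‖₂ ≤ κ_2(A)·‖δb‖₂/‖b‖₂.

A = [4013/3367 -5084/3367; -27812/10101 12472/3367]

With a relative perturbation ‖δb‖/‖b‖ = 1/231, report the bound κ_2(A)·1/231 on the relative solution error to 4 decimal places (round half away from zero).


form AᵀA = [5434585/603729 -2414660/201243; -2414660/201243 1073360/67081] with trace 15094825/603729 and determinant 40000/603729
char-poly roots: 25 and 1600/603729
κ_2(A) = √(λ_max/λ_min) = √(25 / (1600/603729)) = 97.1250
κ_2(A)·‖δb‖/‖b‖ = 0.4205

0.4205


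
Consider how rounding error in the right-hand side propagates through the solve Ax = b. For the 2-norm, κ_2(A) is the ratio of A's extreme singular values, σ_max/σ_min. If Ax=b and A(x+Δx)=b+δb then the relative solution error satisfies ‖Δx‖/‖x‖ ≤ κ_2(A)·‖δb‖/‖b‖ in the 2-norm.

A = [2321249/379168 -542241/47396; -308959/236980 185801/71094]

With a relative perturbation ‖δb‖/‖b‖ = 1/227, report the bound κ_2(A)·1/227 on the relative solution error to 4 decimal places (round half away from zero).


0.7189

AᵀA = [83768046089/2138137600 -11777884559/160360320; -11777884559/160360320 1656344893/12027024]; tr = 11778769009/66585600, det = 312900721/266342400
eigenvalues of AᵀA: λ = (tr ± √(tr²−4·det))/2 = 17689/100, 17689/2663424
κ_2(A) = √(λ_max/λ_min) = √((17689/100) / (17689/2663424)) = 163.2000
perturbation bound = 163.2000·1/227 = 0.7189


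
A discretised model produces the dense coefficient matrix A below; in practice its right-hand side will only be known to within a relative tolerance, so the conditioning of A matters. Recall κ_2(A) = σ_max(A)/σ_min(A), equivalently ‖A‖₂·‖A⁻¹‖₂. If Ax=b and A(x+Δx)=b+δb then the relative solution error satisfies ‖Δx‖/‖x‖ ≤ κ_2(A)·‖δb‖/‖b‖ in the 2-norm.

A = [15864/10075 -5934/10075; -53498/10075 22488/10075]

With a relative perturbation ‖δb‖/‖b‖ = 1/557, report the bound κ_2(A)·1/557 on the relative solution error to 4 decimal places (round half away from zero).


0.1670

form AᵀA = [4981924/162409 -2075520/162409; -2075520/162409 865476/162409] with trace 34600/961 and determinant 144/961
char-poly roots: 36 and 4/961
σ_max=√36=6, σ_min=√(4/961)=(2/31) → κ = 93.0000
bound on ‖Δx‖/‖x‖: κ·ε = 93.0000·1/557 = 0.1670


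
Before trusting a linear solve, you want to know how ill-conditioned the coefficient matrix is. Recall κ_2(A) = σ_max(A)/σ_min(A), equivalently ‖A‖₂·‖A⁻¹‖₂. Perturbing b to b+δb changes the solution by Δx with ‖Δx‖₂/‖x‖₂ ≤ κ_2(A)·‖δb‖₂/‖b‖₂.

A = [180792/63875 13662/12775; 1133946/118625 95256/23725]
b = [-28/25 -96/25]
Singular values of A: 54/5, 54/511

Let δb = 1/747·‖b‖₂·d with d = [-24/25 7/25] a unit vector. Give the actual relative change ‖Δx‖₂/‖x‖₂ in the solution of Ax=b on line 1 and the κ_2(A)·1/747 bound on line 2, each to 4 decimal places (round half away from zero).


from the listed singular values, σ₁ = 54/5, σ_n = 54/511
condition number: (54/5) ÷ (54/511) = 102.2000
bound on ‖Δx‖/‖x‖: κ·ε = 102.2000·1/747 = 0.1368
solve Ax = b  →  x = [-0.3419 -0.1425]
‖b‖ = 4.0000, ‖x‖ = 0.3704
δb = ε·‖b‖·d = [-0.0051 0.0015]; solving A·Δx = δb gives ‖Δx‖ = 0.0507
dividing the unrounded norms, ‖Δx‖/‖x‖ = 0.1368
tightness: 0.1368 against a bound of 0.1368; the bound is attained (ratio 1)

0.1368
0.1368


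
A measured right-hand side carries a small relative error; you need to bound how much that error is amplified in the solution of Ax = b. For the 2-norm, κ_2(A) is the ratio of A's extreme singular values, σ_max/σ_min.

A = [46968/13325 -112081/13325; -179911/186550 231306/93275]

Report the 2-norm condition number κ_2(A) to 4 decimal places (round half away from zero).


143.5000

AᵀA = [743588161/55681444 -446006475/13920361; -446006475/13920361 1070476549/13920361]; tr = 29736653/329476, det = 130321/329476
λ_max, λ_min = (29736653/329476 ± √884096781075225/108554434576)/2 = 361/4, 361/82369
so κ_2 = √((361/4) / (361/82369)) = 143.5000


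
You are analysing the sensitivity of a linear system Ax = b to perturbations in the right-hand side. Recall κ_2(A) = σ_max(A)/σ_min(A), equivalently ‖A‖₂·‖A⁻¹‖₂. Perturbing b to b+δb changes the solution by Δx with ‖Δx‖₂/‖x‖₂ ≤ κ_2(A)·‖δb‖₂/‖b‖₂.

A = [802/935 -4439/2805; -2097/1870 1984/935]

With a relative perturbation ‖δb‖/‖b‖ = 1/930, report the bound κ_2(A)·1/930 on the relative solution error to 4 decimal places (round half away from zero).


0.2129

M = AᵀA = [278809/139876 -392030/104907; -392030/104907 2205241/314721]. tr(M)=39205/4356, det(M)=1/484
λ_max, λ_min = (39205/4356 ± √1536875209/18974736)/2 = 9, 1/4356
σ_max=√9=3, σ_min=√(1/4356)=(1/66) → κ = 198.0000
worst-case relative error ≤ 198.0000 × 1/930 = 0.2129


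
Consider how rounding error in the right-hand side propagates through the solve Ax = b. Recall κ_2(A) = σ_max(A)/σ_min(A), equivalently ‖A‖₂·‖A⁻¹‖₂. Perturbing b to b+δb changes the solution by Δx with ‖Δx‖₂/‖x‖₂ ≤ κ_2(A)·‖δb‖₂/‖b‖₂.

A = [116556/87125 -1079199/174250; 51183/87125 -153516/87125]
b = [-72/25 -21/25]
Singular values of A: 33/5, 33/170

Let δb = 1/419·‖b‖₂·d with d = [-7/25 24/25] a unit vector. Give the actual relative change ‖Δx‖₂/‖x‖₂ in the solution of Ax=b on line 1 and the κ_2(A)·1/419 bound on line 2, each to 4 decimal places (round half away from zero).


σ_max = 33/5, σ_min = 33/170
κ = σ_max/σ_min = (33/5)/(33/170) = 34.0000
bound on ‖Δx‖/‖x‖: κ·ε = 34.0000·1/419 = 0.0811
solve Ax = b  →  x = [-0.0998 0.4435]
‖b‖₂ = 3.0000 and ‖x‖₂ = 0.4545
δb = ε·‖b‖·d = [-0.0020 0.0069]; solving A·Δx = δb gives ‖Δx‖ = 0.0369
dividing the unrounded norms, ‖Δx‖/‖x‖ = 0.0811
so the bound is sharp here: realised error equals the bound

0.0811
0.0811


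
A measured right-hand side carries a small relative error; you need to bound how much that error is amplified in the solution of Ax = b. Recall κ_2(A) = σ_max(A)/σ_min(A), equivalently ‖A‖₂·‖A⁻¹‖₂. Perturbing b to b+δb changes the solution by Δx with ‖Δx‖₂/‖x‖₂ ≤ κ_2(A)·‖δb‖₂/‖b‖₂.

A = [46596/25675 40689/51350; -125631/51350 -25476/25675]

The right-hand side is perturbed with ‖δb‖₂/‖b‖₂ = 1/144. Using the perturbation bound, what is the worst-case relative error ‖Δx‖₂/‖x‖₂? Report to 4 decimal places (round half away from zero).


M = AᵀA = [75285837/8113300 313632/81133; 313632/81133 13082157/8113300]. tr(M)=3398769/312050, det(M)=1185921/62410000
λ_max, λ_min = (3398769/312050 ± √115442293824/973752025)/2 = 1089/100, 1089/624100
κ = σ_max/σ_min = (33/10)/(33/790) = 79.0000
κ_2(A)·‖δb‖/‖b‖ = 0.5486

0.5486


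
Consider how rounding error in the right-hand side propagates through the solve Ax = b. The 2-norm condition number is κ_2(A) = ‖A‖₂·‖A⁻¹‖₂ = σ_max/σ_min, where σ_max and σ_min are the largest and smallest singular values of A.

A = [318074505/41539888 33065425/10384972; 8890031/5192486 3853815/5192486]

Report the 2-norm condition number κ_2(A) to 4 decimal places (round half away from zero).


M = AᵀA = [63194217969409/1026509396224 6582651544665/256627349056; 6582651544665/256627349056 685740565525/64156837264]. tr(M)=438852467561/6074020096, det(M)=1305015625/24296080384
eigenvalues of AᵀA: λ = (tr ± √(tr²−4·det))/2 = 289/4, 4515625/6074020096
κ_2(A) = √(λ_max/λ_min) = √((289/4) / (4515625/6074020096)) = 311.7440

311.7440


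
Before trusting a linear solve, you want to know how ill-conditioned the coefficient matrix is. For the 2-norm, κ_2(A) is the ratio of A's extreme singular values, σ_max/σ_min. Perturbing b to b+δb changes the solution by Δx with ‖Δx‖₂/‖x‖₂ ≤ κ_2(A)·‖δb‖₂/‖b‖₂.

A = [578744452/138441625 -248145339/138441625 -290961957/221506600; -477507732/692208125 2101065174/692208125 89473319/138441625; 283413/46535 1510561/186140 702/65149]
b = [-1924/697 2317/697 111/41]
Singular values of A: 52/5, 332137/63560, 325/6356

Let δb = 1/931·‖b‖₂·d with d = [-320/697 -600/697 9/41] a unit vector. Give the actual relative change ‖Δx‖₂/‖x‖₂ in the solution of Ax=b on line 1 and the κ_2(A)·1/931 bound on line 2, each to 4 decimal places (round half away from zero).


0.0055
0.2185

largest singular value 52/5, smallest 325/6356
condition number: (52/5) ÷ (325/6356) = 203.3920
κ_2(A)·‖δb‖/‖b‖ = 0.2185
solve Ax = b  →  x = [-4.7956 3.9572 -18.5603]
‖b‖ = 5.0990, ‖x‖ = 19.5740
δb = ε·‖b‖·d = [-0.0025 -0.0047 0.0012]; solving A·Δx = δb gives ‖Δx‖ = 0.1071
realised ‖Δx‖/‖x‖ = 0.0055
tightness: 0.0055 against a bound of 0.2185 (unrounded ratio ≈ 0.0250)


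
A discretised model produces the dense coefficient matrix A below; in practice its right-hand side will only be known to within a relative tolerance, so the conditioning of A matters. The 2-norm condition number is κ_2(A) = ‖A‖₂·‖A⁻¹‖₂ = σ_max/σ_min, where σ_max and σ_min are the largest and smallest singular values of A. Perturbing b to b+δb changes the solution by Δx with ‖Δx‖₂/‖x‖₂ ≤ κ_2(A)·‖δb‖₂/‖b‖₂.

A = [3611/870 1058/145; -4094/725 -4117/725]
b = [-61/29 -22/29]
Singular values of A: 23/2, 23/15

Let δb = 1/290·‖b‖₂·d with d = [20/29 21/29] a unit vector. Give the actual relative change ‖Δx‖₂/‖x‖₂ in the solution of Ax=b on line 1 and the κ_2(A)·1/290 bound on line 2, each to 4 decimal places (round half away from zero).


from the listed singular values, σ₁ = 23/2, σ_n = 23/15
κ_2(A) = (23/2) / (23/15) = 7.5000
bound on ‖Δx‖/‖x‖: κ·ε = 7.5000·1/290 = 0.0259
solve Ax = b  →  x = [0.9913 -0.8522]
‖b‖ = 2.2361, ‖x‖ = 1.3072
Δx = A⁻¹·δb where δb = 1/290·2.2361·d; ‖Δx‖ = 0.0050
realised ‖Δx‖/‖x‖ = 0.0038
realised/bound (from unrounded values) ≈ 0.1487

0.0038
0.0259


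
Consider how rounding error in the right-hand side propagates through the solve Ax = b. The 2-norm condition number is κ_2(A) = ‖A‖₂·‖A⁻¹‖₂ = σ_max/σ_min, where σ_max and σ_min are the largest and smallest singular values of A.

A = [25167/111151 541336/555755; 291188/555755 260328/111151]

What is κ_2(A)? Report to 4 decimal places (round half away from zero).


form AᵀA = [100624898569/308863620025 89428192776/61772724005; 89428192776/61772724005 1987311354496/308863620025] with trace 248415973/36747605 and determinant 1827904/4593450625
λ_max, λ_min = (248415973/36747605 ± √1542708654163082289/33759661830900625)/2 = 169/25, 10816/183738025
κ_2(A) = √(λ_max/λ_min) = √((169/25) / (10816/183738025)) = 338.8750

338.8750


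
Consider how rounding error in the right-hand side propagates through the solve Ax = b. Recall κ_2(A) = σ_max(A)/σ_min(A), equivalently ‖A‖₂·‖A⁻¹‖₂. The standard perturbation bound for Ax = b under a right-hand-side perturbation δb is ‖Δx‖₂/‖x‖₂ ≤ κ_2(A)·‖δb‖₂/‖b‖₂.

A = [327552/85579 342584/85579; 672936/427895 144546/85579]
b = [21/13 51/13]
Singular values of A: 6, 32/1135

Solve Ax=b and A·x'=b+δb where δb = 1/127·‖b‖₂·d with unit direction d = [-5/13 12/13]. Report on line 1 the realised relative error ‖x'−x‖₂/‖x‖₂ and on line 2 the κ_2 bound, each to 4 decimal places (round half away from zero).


from the listed singular values, σ₁ = 6, σ_n = 32/1135
κ = σ_max/σ_min = 6/(32/1135) = 212.8125
worst-case relative error ≤ 212.8125 × 1/127 = 1.6757
solve Ax = b  →  x = [-76.7080 73.7457]
‖b‖₂ = 4.2426 and ‖x‖₂ = 106.4074
δb = ε·‖b‖·d = [-0.0128 0.0308]; solving A·Δx = δb gives ‖Δx‖ = 1.1849
dividing the unrounded norms, ‖Δx‖/‖x‖ = 0.0111
so the bound overstates the realised error by a factor of ≈ 150.4828 (computed from the unrounded values)

0.0111
1.6757


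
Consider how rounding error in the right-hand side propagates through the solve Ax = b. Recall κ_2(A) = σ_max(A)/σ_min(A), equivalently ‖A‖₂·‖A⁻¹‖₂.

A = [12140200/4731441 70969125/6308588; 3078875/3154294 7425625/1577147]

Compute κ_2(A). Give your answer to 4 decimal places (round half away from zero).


142.0320

M = AᵀA = [3993213405625/529858791396 984965284375/29436599522; 984965284375/29436599522 35022811890625/235492796176]. tr(M)=197012588125/1260818064, det(M)=6103515625/5043272256
λ_max, λ_min = (197012588125/1260818064 ± √38806264456956984765625/1589662190508708096)/2 = 625/4, 9765625/1260818064
so κ_2 = √((625/4) / (9765625/1260818064)) = 142.0320


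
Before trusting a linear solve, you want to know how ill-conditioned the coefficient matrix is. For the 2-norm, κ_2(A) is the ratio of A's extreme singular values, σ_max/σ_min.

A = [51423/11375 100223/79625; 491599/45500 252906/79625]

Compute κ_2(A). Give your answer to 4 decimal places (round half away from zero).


form AᵀA = [336069557/2450000 85765329/2143750; 85765329/2143750 87581177/7503125] with trace 142949657/960400 and determinant 13845841/24010000
eigenvalues of AᵀA: λ = (tr ± √(tr²−4·det))/2 = 3721/25, 3721/960400
κ = σ_max/σ_min = (61/5)/(61/980) = 196.0000

196.0000


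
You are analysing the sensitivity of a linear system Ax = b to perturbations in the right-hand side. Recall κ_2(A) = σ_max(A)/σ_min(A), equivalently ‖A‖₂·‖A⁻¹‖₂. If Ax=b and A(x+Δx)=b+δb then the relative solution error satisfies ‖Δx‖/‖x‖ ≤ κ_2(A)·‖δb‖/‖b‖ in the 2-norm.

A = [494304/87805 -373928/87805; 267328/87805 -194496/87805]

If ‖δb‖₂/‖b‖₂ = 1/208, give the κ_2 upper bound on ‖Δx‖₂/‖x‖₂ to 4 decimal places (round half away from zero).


form AᵀA = [43709440/1067089 -32779008/1067089; -32779008/1067089 24588352/1067089] with trace 68297792/1067089 and determinant 262144/1067089
λ_max, λ_min = (68297792/1067089 ± √4663469468160000/1138678933921)/2 = 64, 4096/1067089
σ_max=√64=8, σ_min=√(4096/1067089)=(64/1033) → κ = 129.1250
κ_2(A)·‖δb‖/‖b‖ = 0.6208

0.6208


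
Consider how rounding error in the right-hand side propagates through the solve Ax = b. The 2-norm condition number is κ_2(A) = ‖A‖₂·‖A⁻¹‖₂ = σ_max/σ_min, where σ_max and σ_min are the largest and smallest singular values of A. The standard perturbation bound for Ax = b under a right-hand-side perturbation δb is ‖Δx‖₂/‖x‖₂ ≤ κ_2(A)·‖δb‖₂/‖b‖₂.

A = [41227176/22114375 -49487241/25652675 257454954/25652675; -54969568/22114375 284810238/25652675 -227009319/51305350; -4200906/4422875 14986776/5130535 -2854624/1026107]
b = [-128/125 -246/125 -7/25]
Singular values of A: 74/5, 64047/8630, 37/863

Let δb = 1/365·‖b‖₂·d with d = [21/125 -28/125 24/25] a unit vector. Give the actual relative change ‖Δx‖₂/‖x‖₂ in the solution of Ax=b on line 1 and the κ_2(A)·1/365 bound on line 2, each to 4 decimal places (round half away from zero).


0.5143
0.9458

largest singular value 74/5, smallest 37/863
κ_2(A) = (74/5) / (37/863) = 345.2000
κ_2(A)·‖δb‖/‖b‖ = 0.9458
solve Ax = b  →  x = [0.0148 -0.2336 -0.1497]
2-norm of b is 2.2361; of x, 0.2778
δb = ε·‖b‖·d = [0.0010 -0.0014 0.0059]; solving A·Δx = δb gives ‖Δx‖ = 0.1429
dividing the unrounded norms, ‖Δx‖/‖x‖ = 0.5143
realised/bound (from unrounded values) ≈ 0.5438


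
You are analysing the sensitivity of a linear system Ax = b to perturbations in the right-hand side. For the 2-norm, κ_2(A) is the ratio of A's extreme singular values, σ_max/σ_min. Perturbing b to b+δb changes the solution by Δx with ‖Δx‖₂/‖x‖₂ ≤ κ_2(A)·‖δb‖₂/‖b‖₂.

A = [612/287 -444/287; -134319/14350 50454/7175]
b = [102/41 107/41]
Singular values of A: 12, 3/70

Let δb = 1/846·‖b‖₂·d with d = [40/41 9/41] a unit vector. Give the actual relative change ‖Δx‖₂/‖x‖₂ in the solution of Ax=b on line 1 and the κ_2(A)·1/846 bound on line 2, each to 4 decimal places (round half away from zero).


largest singular value 12, smallest 3/70
κ = σ_max/σ_min = 12/(3/70) = 280.0000
perturbation bound = 280.0000·1/846 = 0.3310
solve Ax = b  →  x = [41.8667 56.1000]
‖b‖₂ = 3.6056 and ‖x‖₂ = 70.0002
with δb = [0.0042 0.0009], A·Δx = δb → ‖Δx‖ = 0.0994
relative error = 0.0014
realised/bound (from unrounded values) ≈ 0.0043

0.0014
0.3310


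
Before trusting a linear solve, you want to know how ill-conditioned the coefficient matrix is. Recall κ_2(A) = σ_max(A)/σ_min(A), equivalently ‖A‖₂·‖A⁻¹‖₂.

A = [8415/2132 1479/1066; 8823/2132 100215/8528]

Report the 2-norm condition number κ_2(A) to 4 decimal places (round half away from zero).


4.0000

AᵀA = [44217/1352 585225/10816; 585225/10816 6057729/43264]; tr = 44217/256, det = 6765201/4096
solving λ² − 44217/256·λ + 6765201/4096 = 0 gives λ = 2601/16, 2601/256
σ_max=√(2601/16)=(51/4), σ_min=√(2601/256)=(51/16) → κ = 4.0000


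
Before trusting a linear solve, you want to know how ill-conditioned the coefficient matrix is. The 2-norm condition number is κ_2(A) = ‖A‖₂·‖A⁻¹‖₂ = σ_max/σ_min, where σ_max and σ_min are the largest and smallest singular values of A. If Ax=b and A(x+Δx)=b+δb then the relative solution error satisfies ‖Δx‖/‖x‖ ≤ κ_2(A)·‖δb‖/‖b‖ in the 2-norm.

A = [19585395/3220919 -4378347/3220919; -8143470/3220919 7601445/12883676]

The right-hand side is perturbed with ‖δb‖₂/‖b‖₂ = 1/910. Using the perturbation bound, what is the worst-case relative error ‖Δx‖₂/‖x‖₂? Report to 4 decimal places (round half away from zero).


form AᵀA = [2662152668325/61386504169 -1197954914445/122773008338; -1197954914445/122773008338 2156809025601/982184066704] with trace 26621803521/584285584 and determinant 13286025/584285584
char-poly roots: 729/16 and 18225/36517849
so κ_2 = √((729/16) / (18225/36517849)) = 302.1500
perturbation bound = 302.1500·1/910 = 0.3320

0.3320


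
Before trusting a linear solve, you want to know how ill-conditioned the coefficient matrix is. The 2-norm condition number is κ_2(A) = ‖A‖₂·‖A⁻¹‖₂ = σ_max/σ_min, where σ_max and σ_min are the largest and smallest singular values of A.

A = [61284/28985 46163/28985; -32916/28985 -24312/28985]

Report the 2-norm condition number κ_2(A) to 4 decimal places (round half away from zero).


255.7500

AᵀA = [16744608/2907025 12558156/2907025; 12558156/2907025 9419017/2907025]; tr = 1046545/116281, det = 144/116281
eigenvalues of AᵀA: λ = (tr ± √(tr²−4·det))/2 = 9, 16/116281
so κ_2 = √(9 / (16/116281)) = 255.7500


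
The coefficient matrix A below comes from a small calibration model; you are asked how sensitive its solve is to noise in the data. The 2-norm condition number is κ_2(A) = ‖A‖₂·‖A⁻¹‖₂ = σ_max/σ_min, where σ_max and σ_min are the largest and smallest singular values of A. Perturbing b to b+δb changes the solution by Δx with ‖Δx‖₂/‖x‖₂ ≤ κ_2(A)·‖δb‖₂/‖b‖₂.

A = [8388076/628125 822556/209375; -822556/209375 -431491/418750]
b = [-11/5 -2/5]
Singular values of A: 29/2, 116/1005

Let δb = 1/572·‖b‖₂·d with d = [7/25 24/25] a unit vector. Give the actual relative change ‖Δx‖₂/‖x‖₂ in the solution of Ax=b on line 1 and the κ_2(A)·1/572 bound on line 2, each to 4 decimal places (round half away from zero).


0.0039
0.2196

from the listed singular values, σ₁ = 29/2, σ_n = 116/1005
κ_2(A) = (29/2) / (116/1005) = 125.6250
worst-case relative error ≤ 125.6250 × 1/572 = 0.2196
solve Ax = b  →  x = [2.2934 -8.3559]
‖b‖ = 2.2361, ‖x‖ = 8.6649
re-solving with b+δb shifts x by Δx of norm 0.0339
dividing the unrounded norms, ‖Δx‖/‖x‖ = 0.0039
realised/bound (from unrounded values) ≈ 0.0178


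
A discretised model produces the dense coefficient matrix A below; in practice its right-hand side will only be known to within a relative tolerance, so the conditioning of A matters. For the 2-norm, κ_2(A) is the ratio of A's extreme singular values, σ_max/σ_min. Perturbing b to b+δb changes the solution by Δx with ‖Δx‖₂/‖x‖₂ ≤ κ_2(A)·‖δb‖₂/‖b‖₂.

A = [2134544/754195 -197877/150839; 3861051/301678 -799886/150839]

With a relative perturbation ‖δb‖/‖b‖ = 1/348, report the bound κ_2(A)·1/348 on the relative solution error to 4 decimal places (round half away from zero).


AᵀA = [232550852449/1353504100 -4844365713/67675205; -4844365713/67675205 403910125/13535041]; tr = 1615040621/8008900, det = 25411681/8008900
solving λ² − 1615040621/8008900·λ + 25411681/8008900 = 0 gives λ = 5041/25, 5041/320356
κ_2(A) = √(λ_max/λ_min) = √((5041/25) / (5041/320356)) = 113.2000
worst-case relative error ≤ 113.2000 × 1/348 = 0.3253

0.3253


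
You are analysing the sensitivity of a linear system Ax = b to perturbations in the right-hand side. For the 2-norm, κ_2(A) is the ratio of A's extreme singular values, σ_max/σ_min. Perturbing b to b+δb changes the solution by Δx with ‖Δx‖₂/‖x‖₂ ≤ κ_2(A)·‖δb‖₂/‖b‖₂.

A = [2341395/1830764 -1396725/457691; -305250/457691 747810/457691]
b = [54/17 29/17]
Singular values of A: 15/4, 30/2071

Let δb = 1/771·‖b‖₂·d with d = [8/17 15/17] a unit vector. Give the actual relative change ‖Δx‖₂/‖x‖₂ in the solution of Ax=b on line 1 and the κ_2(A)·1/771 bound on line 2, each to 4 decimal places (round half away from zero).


σ_max = 15/4, σ_min = 30/2071
κ_2(A) = (15/4) / (30/2071) = 258.8750
perturbation bound = 258.8750·1/771 = 0.3358
solve Ax = b  →  x = [191.3744 79.1615]
‖b‖₂ = 3.6056 and ‖x‖₂ = 207.1007
re-solving with b+δb shifts x by Δx of norm 0.3228
relative error = 0.0016
so the bound overstates the realised error by a factor of ≈ 215.3977 (computed from the unrounded values)

0.0016
0.3358


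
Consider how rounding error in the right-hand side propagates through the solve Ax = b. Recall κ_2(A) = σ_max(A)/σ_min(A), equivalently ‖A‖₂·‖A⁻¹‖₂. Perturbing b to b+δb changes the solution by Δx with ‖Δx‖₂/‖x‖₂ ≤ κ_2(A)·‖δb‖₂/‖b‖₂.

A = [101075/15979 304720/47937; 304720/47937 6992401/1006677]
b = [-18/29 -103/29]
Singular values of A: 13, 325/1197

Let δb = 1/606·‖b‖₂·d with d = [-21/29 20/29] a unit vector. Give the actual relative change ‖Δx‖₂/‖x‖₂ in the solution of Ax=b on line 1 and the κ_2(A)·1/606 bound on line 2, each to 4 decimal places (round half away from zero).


0.0030
0.0790

σ_max = 13, σ_min = 325/1197
κ = σ_max/σ_min = 13/(325/1197) = 47.8800
bound on ‖Δx‖/‖x‖: κ·ε = 47.8800·1/606 = 0.0790
solve Ax = b  →  x = [5.1750 -5.2472]
2-norm of b is 3.6056; of x, 7.3698
δb = ε·‖b‖·d = [-0.0043 0.0041]; solving A·Δx = δb gives ‖Δx‖ = 0.0219
relative error = 0.0030
so the bound overstates the realised error by a factor of ≈ 26.5721 (computed from the unrounded values)


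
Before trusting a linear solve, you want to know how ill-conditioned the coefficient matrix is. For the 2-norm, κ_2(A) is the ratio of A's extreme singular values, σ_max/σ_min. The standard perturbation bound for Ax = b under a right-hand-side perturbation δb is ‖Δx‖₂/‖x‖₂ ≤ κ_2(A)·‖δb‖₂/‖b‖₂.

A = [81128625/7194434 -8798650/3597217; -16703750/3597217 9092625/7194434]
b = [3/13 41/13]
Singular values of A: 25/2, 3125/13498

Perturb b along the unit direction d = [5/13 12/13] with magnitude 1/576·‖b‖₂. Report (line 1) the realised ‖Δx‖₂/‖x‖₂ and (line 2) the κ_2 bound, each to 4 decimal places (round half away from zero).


from the listed singular values, σ₁ = 25/2, σ_n = 3125/13498
condition number: (25/2) ÷ (3125/13498) = 53.9920
perturbation bound = 53.9920·1/576 = 0.0937
solve Ax = b  →  x = [2.7664 12.6596]
‖b‖₂ = 3.1623 and ‖x‖₂ = 12.9583
re-solving with b+δb shifts x by Δx of norm 0.0237
relative error = 0.0018
tightness: 0.0018 against a bound of 0.0937 (unrounded ratio ≈ 0.0195)

0.0018
0.0937


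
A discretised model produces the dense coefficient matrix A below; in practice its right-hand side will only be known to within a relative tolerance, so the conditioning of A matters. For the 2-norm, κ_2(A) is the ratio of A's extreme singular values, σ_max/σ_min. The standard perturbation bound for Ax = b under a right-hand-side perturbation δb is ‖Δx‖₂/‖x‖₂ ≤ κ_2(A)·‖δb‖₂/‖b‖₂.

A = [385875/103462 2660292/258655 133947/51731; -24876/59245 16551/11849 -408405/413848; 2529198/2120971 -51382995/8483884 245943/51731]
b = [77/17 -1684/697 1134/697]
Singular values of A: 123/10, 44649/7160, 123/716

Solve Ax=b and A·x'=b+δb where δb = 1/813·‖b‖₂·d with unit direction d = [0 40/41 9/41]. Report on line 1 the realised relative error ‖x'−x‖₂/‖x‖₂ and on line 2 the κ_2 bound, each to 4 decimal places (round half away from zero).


from the listed singular values, σ₁ = 123/10, σ_n = 123/716
κ = σ_max/σ_min = (123/10)/(123/716) = 71.6000
κ_2(A)·‖δb‖/‖b‖ = 0.0881
solve Ax = b  →  x = [10.3701 -2.0833 -4.9127]
2-norm of b is 5.3852; of x, 11.6625
Δx = A⁻¹·δb where δb = 1/813·5.3852·d; ‖Δx‖ = 0.0386
realised ‖Δx‖/‖x‖ = 0.0033
tightness: 0.0033 against a bound of 0.0881 (unrounded ratio ≈ 0.0375)

0.0033
0.0881


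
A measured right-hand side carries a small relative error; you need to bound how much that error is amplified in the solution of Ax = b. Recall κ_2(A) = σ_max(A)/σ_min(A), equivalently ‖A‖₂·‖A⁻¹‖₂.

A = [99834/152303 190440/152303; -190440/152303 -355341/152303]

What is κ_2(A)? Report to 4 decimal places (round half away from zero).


M = AᵀA = [159980004/80263681 299943000/80263681; 299943000/80263681 562403529/80263681]. tr(M)=2499597/277729, det(M)=324/277729
char-poly roots: 9 and 36/277729
κ = σ_max/σ_min = 3/(6/527) = 263.5000

263.5000


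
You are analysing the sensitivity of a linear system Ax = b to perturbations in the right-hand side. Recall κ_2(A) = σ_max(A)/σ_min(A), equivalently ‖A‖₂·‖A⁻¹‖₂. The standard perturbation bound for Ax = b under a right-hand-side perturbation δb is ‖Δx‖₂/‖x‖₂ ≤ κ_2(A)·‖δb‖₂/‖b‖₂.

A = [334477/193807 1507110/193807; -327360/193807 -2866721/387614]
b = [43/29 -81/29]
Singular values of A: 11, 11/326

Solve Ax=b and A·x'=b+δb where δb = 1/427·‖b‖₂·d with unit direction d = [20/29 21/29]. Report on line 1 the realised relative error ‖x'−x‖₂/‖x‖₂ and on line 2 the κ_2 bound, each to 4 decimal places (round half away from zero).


largest singular value 11, smallest 11/326
κ_2(A) = 11 / (11/326) = 326.0000
perturbation bound = 326.0000·1/427 = 0.7635
solve Ax = b  →  x = [28.9734 -6.2395]
‖b‖ = 3.1623, ‖x‖ = 29.6376
Δx = A⁻¹·δb where δb = 1/427·3.1623·d; ‖Δx‖ = 0.2195
dividing the unrounded norms, ‖Δx‖/‖x‖ = 0.0074
tightness: 0.0074 against a bound of 0.7635 (unrounded ratio ≈ 0.0097)

0.0074
0.7635


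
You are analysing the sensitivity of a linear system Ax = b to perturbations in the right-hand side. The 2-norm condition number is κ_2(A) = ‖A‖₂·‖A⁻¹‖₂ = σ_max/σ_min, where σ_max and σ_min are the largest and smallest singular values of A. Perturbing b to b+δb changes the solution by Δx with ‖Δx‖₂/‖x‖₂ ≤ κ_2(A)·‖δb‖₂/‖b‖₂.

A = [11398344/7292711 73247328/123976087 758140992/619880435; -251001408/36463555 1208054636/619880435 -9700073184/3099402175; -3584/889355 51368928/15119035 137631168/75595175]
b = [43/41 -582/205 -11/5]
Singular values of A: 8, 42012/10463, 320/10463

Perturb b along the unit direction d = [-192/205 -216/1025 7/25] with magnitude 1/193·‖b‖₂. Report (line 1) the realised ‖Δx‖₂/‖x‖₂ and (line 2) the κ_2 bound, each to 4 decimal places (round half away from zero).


0.0194
1.3553

σ_max = 8, σ_min = 320/10463
κ_2(A) = 8 / (320/10463) = 261.5750
κ_2(A)·‖δb‖/‖b‖ = 1.3553
solve Ax = b  →  x = [15.7176 13.0540 -25.5347]
2-norm of b is 3.7417; of x, 32.7028
Δx = A⁻¹·δb where δb = 1/193·3.7417·d; ‖Δx‖ = 0.6339
realised ‖Δx‖/‖x‖ = 0.0194
so the bound overstates the realised error by a factor of ≈ 69.9216 (computed from the unrounded values)


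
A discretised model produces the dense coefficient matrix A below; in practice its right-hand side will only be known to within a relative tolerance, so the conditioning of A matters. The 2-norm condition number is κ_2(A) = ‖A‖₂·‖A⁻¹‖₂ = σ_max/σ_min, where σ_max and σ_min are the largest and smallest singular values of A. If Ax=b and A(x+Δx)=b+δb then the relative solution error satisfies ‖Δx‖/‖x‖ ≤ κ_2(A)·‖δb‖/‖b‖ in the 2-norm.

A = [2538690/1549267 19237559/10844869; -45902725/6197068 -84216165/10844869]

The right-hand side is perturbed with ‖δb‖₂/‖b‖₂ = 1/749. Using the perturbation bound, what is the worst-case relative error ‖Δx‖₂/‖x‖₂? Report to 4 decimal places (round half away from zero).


M = AᵀA = [1314800305225/22845717904 2415885935265/39980006332; 2415885935265/39980006332 4439289782026/69965011081]. tr(M)=161062843601/1331082256, det(M)=228765625/1331082256
solving λ² − 161062843601/1331082256·λ + 228765625/1331082256 = 0 gives λ = 121, 1890625/1331082256
κ = σ_max/σ_min = 11/(1375/36484) = 291.8720
bound on ‖Δx‖/‖x‖: κ·ε = 291.8720·1/749 = 0.3897

0.3897


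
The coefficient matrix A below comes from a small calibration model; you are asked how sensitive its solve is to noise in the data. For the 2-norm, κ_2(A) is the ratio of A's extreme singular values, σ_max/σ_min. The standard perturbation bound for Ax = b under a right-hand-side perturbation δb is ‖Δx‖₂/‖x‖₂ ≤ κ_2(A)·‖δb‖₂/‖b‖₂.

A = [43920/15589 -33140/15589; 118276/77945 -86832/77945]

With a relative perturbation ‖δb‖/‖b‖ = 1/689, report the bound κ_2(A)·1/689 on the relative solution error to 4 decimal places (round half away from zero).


0.2662

form AᵀA = [215271184/21022225 -161445888/21022225; -161445888/21022225 121094416/21022225] with trace 13454624/840889 and determinant 6400/840889
λ_max, λ_min = (13454624/840889 ± √181005380222976/707094310321)/2 = 16, 400/840889
κ_2(A) = √(λ_max/λ_min) = √(16 / (400/840889)) = 183.4000
κ_2(A)·‖δb‖/‖b‖ = 0.2662


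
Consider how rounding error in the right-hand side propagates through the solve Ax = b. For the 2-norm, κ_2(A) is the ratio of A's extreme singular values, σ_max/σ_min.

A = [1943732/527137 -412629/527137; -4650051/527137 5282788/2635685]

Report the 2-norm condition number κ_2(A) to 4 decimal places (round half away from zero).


AᵀA = [3665906825/40102961 -4124034432/200514805; -4124034432/200514805 4641999761/1002574025]; tr = 2348528546/24453025, det = 5764801/24453025
λ_max, λ_min = (2348528546/24453025 ± √5515022464084982016/597950431650625)/2 = 2401/25, 2401/978121
κ_2(A) = √(λ_max/λ_min) = √((2401/25) / (2401/978121)) = 197.8000

197.8000


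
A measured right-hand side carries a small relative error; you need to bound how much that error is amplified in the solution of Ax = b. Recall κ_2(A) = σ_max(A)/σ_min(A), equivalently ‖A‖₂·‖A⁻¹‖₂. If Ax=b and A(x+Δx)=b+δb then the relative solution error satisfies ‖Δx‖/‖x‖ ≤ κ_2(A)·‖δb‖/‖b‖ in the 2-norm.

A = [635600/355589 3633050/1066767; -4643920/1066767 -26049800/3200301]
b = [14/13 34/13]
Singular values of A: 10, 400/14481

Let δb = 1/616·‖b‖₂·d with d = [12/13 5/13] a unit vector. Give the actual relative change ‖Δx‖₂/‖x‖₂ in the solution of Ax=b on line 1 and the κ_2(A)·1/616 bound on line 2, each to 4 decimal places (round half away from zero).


largest singular value 10, smallest 400/14481
condition number: 10 ÷ (400/14481) = 362.0250
worst-case relative error ≤ 362.0250 × 1/616 = 0.5877
solve Ax = b  →  x = [-63.9809 33.8965]
‖b‖₂ = 2.8284 and ‖x‖₂ = 72.4053
re-solving with b+δb shifts x by Δx of norm 0.1662
relative error = 0.0023
tightness: 0.0023 against a bound of 0.5877 (unrounded ratio ≈ 0.0039)

0.0023
0.5877


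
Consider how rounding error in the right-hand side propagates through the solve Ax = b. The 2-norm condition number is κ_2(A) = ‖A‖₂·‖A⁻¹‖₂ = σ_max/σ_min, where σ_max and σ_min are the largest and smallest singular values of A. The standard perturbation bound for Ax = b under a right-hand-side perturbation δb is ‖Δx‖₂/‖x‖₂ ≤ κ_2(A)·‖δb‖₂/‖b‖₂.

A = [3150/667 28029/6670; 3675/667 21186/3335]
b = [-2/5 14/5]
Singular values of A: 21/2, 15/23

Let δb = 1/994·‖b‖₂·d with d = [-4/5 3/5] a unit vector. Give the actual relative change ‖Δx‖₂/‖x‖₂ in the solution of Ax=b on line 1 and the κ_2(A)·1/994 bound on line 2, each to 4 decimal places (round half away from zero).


0.0014
0.0162

from the listed singular values, σ₁ = 21/2, σ_n = 15/23
κ_2(A) = (21/2) / (15/23) = 16.1000
bound on ‖Δx‖/‖x‖: κ·ε = 16.1000·1/994 = 0.0162
solve Ax = b  →  x = [-2.0893 2.2529]
‖b‖₂ = 2.8284 and ‖x‖₂ = 3.0726
with δb = [-0.0023 0.0017], A·Δx = δb → ‖Δx‖ = 0.0044
dividing the unrounded norms, ‖Δx‖/‖x‖ = 0.0014
tightness: 0.0014 against a bound of 0.0162 (unrounded ratio ≈ 0.0877)


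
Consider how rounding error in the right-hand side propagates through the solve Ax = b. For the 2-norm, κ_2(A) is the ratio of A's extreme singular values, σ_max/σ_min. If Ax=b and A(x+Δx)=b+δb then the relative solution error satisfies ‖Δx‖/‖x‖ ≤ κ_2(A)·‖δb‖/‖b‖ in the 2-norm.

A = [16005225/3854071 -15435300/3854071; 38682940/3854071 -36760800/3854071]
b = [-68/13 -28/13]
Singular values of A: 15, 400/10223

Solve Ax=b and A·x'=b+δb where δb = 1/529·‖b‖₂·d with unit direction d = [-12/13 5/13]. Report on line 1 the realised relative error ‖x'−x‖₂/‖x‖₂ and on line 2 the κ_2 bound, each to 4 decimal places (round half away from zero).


largest singular value 15, smallest 400/10223
κ = σ_max/σ_min = 15/(400/10223) = 383.3625
bound on ‖Δx‖/‖x‖: κ·ε = 383.3625·1/529 = 0.7247
solve Ax = b  →  x = [70.3103 74.2125]
‖b‖₂ = 5.6569 and ‖x‖₂ = 102.2303
with δb = [-0.0099 0.0041], A·Δx = δb → ‖Δx‖ = 0.2733
realised ‖Δx‖/‖x‖ = 0.0027
tightness: 0.0027 against a bound of 0.7247 (unrounded ratio ≈ 0.0037)

0.0027
0.7247


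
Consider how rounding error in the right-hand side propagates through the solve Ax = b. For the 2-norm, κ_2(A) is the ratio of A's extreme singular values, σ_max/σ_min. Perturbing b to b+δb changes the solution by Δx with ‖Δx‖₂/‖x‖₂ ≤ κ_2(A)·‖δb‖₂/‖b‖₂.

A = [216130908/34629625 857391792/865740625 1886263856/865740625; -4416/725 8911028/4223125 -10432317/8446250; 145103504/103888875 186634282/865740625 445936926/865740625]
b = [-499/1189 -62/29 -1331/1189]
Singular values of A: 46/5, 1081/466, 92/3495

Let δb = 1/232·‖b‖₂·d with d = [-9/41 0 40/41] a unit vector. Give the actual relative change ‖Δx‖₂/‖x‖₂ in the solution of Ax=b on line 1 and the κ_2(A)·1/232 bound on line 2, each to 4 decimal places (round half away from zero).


0.0106
1.5065

from the listed singular values, σ₁ = 46/5, σ_n = 92/3495
κ = σ_max/σ_min = (46/5)/(92/3495) = 349.5000
perturbation bound = 349.5000·1/232 = 1.5065
solve Ax = b  →  x = [10.7413 9.3753 -35.2230]
‖b‖₂ = 2.4495 and ‖x‖₂ = 37.9991
Δx = A⁻¹·δb where δb = 1/232·2.4495·d; ‖Δx‖ = 0.4011
relative error = 0.0106
tightness: 0.0106 against a bound of 1.5065 (unrounded ratio ≈ 0.0070)
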